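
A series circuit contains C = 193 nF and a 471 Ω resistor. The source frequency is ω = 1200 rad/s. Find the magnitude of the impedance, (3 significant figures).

4340 Ω

X_C = 1/(ωC) = 4320 Ω
Z = 471 − j4320 Ω
|Z| = √(471² + 4320²) = 4340 Ω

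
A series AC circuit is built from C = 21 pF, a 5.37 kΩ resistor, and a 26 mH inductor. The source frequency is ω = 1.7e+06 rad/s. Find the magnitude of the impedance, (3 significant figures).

X_L = ωL = 44200 Ω
X_C = 1/(ωC) = 28000 Ω
Net reactance X = X_L − X_C = 16200 Ω
Z = 5370 + j16200 Ω
|Z| = √(5370² + 16200²) = 17100 Ω

17100 Ω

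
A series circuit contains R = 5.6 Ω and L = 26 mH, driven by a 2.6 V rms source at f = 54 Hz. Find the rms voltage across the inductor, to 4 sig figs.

ω = 2πf = 339.3 rad/s
X_L = ωL = 8.822 Ω
Z = 5.600 + j8.822 Ω
|Z| = √(5.600² + 8.822²) = 10.45 Ω
I = V/|Z| = 248.8 mA
V_L = I·|Z_L| = 0.2488 × 8.822 = 2.195 V

2.195 V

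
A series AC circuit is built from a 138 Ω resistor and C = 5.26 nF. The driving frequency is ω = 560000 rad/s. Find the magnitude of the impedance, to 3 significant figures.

366 Ω

X_C = 1/(ωC) = 339 Ω
Z = 138 − j339 Ω
|Z| = √(138² + 339²) = 366 Ω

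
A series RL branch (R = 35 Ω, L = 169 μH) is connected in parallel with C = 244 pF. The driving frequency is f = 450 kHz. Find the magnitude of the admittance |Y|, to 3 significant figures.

1.40 mS

ω = 2πf = 2.827e+06 rad/s
X_L = ωL = 478 Ω
X_C = 1/(ωC) = 1450 Ω
Branch 1 (R+jX_L): Z₁ = 35.0 + j478 Ω, |Z₁| = 479 Ω
Branch 2 (−jX_C): Z₂ = −j1450 Ω
Parallel: Z = Z₁Z₂/(Z₁+Z₂), |Z| = 714 Ω, ∠Z = 83.7°
|Y| = 1/|Z| = 1.40 mS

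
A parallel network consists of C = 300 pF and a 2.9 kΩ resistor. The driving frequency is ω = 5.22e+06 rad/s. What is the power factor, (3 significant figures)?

X_C = 1/(ωC) = 639 Ω
Parallel: admittances add. Y = 1/R + jωC
Y = (0.000345 + j0.00157) S
|Y| = 0.00160 S → |Z| = 1/|Y| = 624 Ω, ∠Z = −∠Y = -77.6°
cos φ = cos(-77.6°) = 0.215

0.215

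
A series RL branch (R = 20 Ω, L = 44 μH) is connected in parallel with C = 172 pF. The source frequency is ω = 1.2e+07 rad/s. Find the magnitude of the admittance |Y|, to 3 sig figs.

187 μS

X_L = ωL = 528 Ω
X_C = 1/(ωC) = 484 Ω
Branch 1 (R+jX_L): Z₁ = 20.0 + j528 Ω, |Z₁| = 528 Ω
Branch 2 (−jX_C): Z₂ = −j484 Ω
Parallel: Z = Z₁Z₂/(Z₁+Z₂), |Z| = 5350 Ω, ∠Z = -67.5°
|Y| = 1/|Z| = 187 μS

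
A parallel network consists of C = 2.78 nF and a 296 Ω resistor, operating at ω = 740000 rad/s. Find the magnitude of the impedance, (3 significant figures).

253 Ω

X_C = 1/(ωC) = 486 Ω
Parallel: admittances add. Y = 1/R + jωC
Y = (0.00338 + j0.00206) S
|Y| = 0.00396 S → |Z| = 1/|Y| = 253 Ω, ∠Z = −∠Y = -31.3°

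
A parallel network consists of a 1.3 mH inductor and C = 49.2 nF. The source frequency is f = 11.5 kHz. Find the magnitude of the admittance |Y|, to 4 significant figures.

ω = 2πf = 72260 rad/s
X_L = ωL = 93.93 Ω
X_C = 1/(ωC) = 281.3 Ω
Parallel: admittances add. Y = 1/(jωL) + jωC
Y = (0 − j0.007091) S
|Y| = 0.007091 S → |Z| = 1/|Y| = 141.0 Ω, ∠Z = −∠Y = 90.00°

7.091 mS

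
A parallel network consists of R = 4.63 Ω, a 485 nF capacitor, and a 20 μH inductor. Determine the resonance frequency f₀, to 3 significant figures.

51.1 kHz

ω₀ = 1/√(LC) = 1/√(2e-05 × 4.85e-07) = 321100 rad/s
f₀ = ω₀/(2π) = 51.1 kHz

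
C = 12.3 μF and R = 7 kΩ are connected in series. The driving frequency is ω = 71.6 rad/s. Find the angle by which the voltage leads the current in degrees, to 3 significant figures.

-9.21°

X_C = 1/(ωC) = 1140 Ω
Z = 7000 − j1140 Ω
|Z| = √(7000² + 1140²) = 7090 Ω
∠Z = arctan(-1140/7000) = -9.21°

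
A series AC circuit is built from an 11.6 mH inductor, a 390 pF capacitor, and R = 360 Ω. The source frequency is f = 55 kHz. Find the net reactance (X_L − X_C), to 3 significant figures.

ω = 2πf = 345600 rad/s
X_L = ωL = 4010 Ω
X_C = 1/(ωC) = 7420 Ω
X = 4010 − 7420 = -3410 Ω

-3410 Ω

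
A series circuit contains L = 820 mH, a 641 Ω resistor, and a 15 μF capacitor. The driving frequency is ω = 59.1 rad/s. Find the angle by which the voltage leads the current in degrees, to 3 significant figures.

-59.3°

X_L = ωL = 48.5 Ω
X_C = 1/(ωC) = 1130 Ω
Net reactance X = X_L − X_C = -1080 Ω
Z = 641 − j1080 Ω
|Z| = √(641² + 1080²) = 1260 Ω
∠Z = arctan(-1080/641) = -59.3°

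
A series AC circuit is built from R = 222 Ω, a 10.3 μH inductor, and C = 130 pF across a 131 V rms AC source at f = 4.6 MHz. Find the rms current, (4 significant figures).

584.2 mA

ω = 2πf = 2.89e+07 rad/s
X_L = ωL = 297.7 Ω
X_C = 1/(ωC) = 266.1 Ω
Net reactance X = X_L − X_C = 31.55 Ω
Z = 222.0 + j31.55 Ω
|Z| = √(222.0² + 31.55²) = 224.2 Ω
I = V/|Z| = 131/224.2 = 584.2 mA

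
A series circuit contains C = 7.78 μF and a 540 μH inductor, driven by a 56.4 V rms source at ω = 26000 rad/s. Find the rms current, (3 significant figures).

6.20 A

X_L = ωL = 14.0 Ω
X_C = 1/(ωC) = 4.94 Ω
Net reactance X = X_L − X_C = 9.10 Ω
Z = j9.10 Ω
|Z| = √(0² + 9.10²) = 9.10 Ω
I = V/|Z| = 56.4/9.10 = 6.20 A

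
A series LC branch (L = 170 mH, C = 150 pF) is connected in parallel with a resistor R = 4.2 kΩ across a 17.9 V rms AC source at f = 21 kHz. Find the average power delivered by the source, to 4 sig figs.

76.29 mW

ω = 2πf = 131900 rad/s
X_L = ωL = 22430 Ω
X_C = 1/(ωC) = 50530 Ω
Branch 1: Z₁ = R = 4200 Ω
Branch 2 (series LC): Z₂ = j(X_L − X_C) = −j28090 Ω
Parallel: Z = Z₁Z₂/(Z₁+Z₂), |Z| = 4154 Ω, ∠Z = -8.503°
I = V/|Z| = 4.309 mA
P = VI cos φ = 17.9 × 0.004309 × cos(-8.503°) = 76.29 mW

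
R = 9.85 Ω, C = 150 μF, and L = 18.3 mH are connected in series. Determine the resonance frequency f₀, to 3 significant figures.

ω₀ = 1/√(LC) = 1/√(0.0183 × 0.00015) = 603.6 rad/s
f₀ = ω₀/(2π) = 96.1 Hz

96.1 Hz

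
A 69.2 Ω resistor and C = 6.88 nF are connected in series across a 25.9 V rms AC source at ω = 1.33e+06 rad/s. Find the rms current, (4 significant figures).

X_C = 1/(ωC) = 109.3 Ω
Z = 69.20 − j109.3 Ω
|Z| = √(69.20² + 109.3²) = 129.4 Ω
I = V/|Z| = 25.9/129.4 = 200.2 mA

200.2 mA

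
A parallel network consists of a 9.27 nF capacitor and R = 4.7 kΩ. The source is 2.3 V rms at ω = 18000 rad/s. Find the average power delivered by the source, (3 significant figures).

1.13 mW

X_C = 1/(ωC) = 5990 Ω
Parallel: admittances add. Y = 1/R + jωC
Y = (0.000213 + j0.000167) S
|Y| = 0.000270 S → |Z| = 1/|Y| = 3700 Ω, ∠Z = −∠Y = -38.1°
I = V/|Z| = 622 μA
P = VI cos φ = 2.3 × 0.000622 × cos(-38.1°) = 1.13 mW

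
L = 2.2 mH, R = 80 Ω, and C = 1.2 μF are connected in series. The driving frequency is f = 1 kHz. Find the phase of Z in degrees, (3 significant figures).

ω = 2πf = 6283 rad/s
X_L = ωL = 13.8 Ω
X_C = 1/(ωC) = 133 Ω
Net reactance X = X_L − X_C = -119 Ω
Z = 80.0 − j119 Ω
|Z| = √(80.0² + 119²) = 143 Ω
∠Z = arctan(-119/80.0) = -56.0°

-56.0°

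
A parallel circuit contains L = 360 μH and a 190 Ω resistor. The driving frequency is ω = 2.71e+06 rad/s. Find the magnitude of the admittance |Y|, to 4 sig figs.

X_L = ωL = 975.6 Ω
Parallel: admittances add. Y = 1/R + 1/(jωL)
Y = (0.005263 − j0.001025) S
|Y| = 0.005362 S → |Z| = 1/|Y| = 186.5 Ω, ∠Z = −∠Y = 11.02°

5.362 mS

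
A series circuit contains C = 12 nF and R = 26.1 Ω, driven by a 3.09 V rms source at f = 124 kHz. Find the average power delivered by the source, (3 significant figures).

ω = 2πf = 779100 rad/s
X_C = 1/(ωC) = 107 Ω
Z = 26.1 − j107 Ω
|Z| = √(26.1² + 107²) = 110 Ω
∠Z = arctan(-107/26.1) = -76.3°
I = V/|Z| = 28.1 mA
P = VI cos φ = 3.09 × 0.0281 × cos(-76.3°) = 20.6 mW

20.6 mW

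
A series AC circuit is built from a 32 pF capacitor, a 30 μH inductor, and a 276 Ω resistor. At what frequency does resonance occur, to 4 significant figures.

5.137 MHz

ω₀ = 1/√(LC) = 1/√(3e-05 × 3.2e-11) = 3.227e+07 rad/s
f₀ = ω₀/(2π) = 5.137 MHz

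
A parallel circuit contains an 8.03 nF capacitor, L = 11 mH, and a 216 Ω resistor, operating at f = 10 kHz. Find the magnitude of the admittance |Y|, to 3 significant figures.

4.72 mS

ω = 2πf = 62830 rad/s
X_L = ωL = 691 Ω
X_C = 1/(ωC) = 1980 Ω
Parallel: admittances add. Y = 1/R + 1/(jωL) + jωC
Y = (0.00463 − j0.000942) S
|Y| = 0.00472 S → |Z| = 1/|Y| = 212 Ω, ∠Z = −∠Y = 11.5°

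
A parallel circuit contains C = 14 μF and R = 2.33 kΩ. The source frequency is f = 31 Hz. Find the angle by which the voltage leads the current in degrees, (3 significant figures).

-81.1°

ω = 2πf = 194.8 rad/s
X_C = 1/(ωC) = 367 Ω
Parallel: admittances add. Y = 1/R + jωC
Y = (0.000429 + j0.00273) S
|Y| = 0.00276 S → |Z| = 1/|Y| = 362 Ω, ∠Z = −∠Y = -81.1°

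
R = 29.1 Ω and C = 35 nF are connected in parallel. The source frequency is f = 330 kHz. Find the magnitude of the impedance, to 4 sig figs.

ω = 2πf = 2.073e+06 rad/s
X_C = 1/(ωC) = 13.78 Ω
Parallel: admittances add. Y = 1/R + jωC
Y = (0.03436 + j0.07257) S
|Y| = 0.08030 S → |Z| = 1/|Y| = 12.45 Ω, ∠Z = −∠Y = -64.66°

12.45 Ω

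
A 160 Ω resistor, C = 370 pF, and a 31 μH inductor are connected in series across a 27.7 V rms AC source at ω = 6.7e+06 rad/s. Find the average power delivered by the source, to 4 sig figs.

1.921 W

X_L = ωL = 207.7 Ω
X_C = 1/(ωC) = 403.4 Ω
Net reactance X = X_L − X_C = -195.7 Ω
Z = 160.0 − j195.7 Ω
|Z| = √(160.0² + 195.7²) = 252.8 Ω
∠Z = arctan(-195.7/160.0) = -50.73°
I = V/|Z| = 109.6 mA
P = VI cos φ = 27.7 × 0.1096 × cos(-50.73°) = 1.921 W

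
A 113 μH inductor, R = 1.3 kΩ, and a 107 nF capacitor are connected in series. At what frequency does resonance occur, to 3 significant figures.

ω₀ = 1/√(LC) = 1/√(0.000113 × 1.07e-07) = 287600 rad/s
f₀ = ω₀/(2π) = 45.8 kHz

45.8 kHz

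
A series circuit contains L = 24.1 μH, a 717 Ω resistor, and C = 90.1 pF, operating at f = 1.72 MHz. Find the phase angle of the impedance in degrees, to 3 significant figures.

ω = 2πf = 1.081e+07 rad/s
X_L = ωL = 260 Ω
X_C = 1/(ωC) = 1030 Ω
Net reactance X = X_L − X_C = -767 Ω
Z = 717 − j767 Ω
|Z| = √(717² + 767²) = 1050 Ω
∠Z = arctan(-767/717) = -46.9°

-46.9°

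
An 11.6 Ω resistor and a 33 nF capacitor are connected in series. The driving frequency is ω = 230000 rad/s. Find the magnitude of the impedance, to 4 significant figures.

X_C = 1/(ωC) = 131.8 Ω
Z = 11.60 − j131.8 Ω
|Z| = √(11.60² + 131.8²) = 132.3 Ω

132.3 Ω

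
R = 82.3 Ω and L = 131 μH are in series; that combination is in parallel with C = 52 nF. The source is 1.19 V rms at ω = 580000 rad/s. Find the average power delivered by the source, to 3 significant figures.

9.29 mW

X_L = ωL = 76.0 Ω
X_C = 1/(ωC) = 33.2 Ω
Branch 1 (R+jX_L): Z₁ = 82.3 + j76.0 Ω, |Z₁| = 112 Ω
Branch 2 (−jX_C): Z₂ = −j33.2 Ω
Parallel: Z = Z₁Z₂/(Z₁+Z₂), |Z| = 40.0 Ω, ∠Z = -74.8°
I = V/|Z| = 29.7 mA
P = VI cos φ = 1.19 × 0.0297 × cos(-74.8°) = 9.29 mW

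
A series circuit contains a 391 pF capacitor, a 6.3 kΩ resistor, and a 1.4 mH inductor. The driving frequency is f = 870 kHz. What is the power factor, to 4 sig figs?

0.6593

ω = 2πf = 5.466e+06 rad/s
X_L = ωL = 7653 Ω
X_C = 1/(ωC) = 467.9 Ω
Net reactance X = X_L − X_C = 7185 Ω
Z = 6300 + j7185 Ω
|Z| = √(6300² + 7185²) = 9556 Ω
∠Z = arctan(7185/6300) = 48.76°
cos φ = cos(48.76°) = 0.6593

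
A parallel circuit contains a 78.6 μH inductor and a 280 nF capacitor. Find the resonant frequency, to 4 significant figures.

33.93 kHz

ω₀ = 1/√(LC) = 1/√(7.86e-05 × 2.8e-07) = 213200 rad/s
f₀ = ω₀/(2π) = 33.93 kHz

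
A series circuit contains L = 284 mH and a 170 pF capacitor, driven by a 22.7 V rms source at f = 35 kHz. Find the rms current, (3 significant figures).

636 μA

ω = 2πf = 219900 rad/s
X_L = ωL = 62500 Ω
X_C = 1/(ωC) = 26700 Ω
Net reactance X = X_L − X_C = 35700 Ω
Z = j35700 Ω
|Z| = √(0² + 35700²) = 35700 Ω
I = V/|Z| = 22.7/35700 = 636 μA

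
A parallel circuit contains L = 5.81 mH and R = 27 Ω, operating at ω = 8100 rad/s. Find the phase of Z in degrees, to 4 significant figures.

X_L = ωL = 47.06 Ω
Parallel: admittances add. Y = 1/R + 1/(jωL)
Y = (0.03704 − j0.02125) S
|Y| = 0.04270 S → |Z| = 1/|Y| = 23.42 Ω, ∠Z = −∠Y = 29.84°

29.84°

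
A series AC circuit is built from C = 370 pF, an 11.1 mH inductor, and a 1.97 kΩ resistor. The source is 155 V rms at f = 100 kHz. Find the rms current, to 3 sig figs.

ω = 2πf = 628300 rad/s
X_L = ωL = 6970 Ω
X_C = 1/(ωC) = 4300 Ω
Net reactance X = X_L − X_C = 2670 Ω
Z = 1970 + j2670 Ω
|Z| = √(1970² + 2670²) = 3320 Ω
I = V/|Z| = 155/3320 = 46.7 mA

46.7 mA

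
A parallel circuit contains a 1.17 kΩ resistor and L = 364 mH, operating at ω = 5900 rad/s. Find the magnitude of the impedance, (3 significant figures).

1030 Ω

X_L = ωL = 2150 Ω
Parallel: admittances add. Y = 1/R + 1/(jωL)
Y = (0.000855 − j0.000466) S
|Y| = 0.000973 S → |Z| = 1/|Y| = 1030 Ω, ∠Z = −∠Y = 28.6°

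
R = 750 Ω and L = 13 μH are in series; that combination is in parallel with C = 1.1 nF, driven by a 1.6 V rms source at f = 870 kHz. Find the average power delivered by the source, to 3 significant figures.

3.38 mW

ω = 2πf = 5.466e+06 rad/s
X_L = ωL = 71.1 Ω
X_C = 1/(ωC) = 166 Ω
Branch 1 (R+jX_L): Z₁ = 750 + j71.1 Ω, |Z₁| = 753 Ω
Branch 2 (−jX_C): Z₂ = −j166 Ω
Parallel: Z = Z₁Z₂/(Z₁+Z₂), |Z| = 166 Ω, ∠Z = -77.4°
I = V/|Z| = 9.65 mA
P = VI cos φ = 1.6 × 0.00965 × cos(-77.4°) = 3.38 mW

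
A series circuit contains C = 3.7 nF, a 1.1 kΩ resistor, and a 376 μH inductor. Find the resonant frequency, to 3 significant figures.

135 kHz

ω₀ = 1/√(LC) = 1/√(0.000376 × 3.7e-09) = 847800 rad/s
f₀ = ω₀/(2π) = 135 kHz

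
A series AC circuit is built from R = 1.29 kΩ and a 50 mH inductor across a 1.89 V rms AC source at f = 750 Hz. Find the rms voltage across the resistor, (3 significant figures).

1.86 V

ω = 2πf = 4712 rad/s
X_L = ωL = 236 Ω
Z = 1290 + j236 Ω
|Z| = √(1290² + 236²) = 1310 Ω
I = V/|Z| = 1.44 mA
V_R = I·|Z_R| = 0.00144 × 1290 = 1.86 V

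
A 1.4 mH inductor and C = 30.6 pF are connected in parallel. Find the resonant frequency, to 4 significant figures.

ω₀ = 1/√(LC) = 1/√(0.0014 × 3.06e-11) = 4.831e+06 rad/s
f₀ = ω₀/(2π) = 768.9 kHz

768.9 kHz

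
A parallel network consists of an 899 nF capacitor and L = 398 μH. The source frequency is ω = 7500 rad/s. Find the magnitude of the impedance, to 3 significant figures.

X_L = ωL = 2.99 Ω
X_C = 1/(ωC) = 148 Ω
Parallel: admittances add. Y = 1/(jωL) + jωC
Y = (0 − j0.328) S
|Y| = 0.328 S → |Z| = 1/|Y| = 3.05 Ω, ∠Z = −∠Y = 90.0°

3.05 Ω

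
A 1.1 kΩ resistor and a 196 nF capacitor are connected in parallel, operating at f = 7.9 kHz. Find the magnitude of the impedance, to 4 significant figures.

ω = 2πf = 49640 rad/s
X_C = 1/(ωC) = 102.8 Ω
Parallel: admittances add. Y = 1/R + jωC
Y = (0.0009091 + j0.009729) S
|Y| = 0.009771 S → |Z| = 1/|Y| = 102.3 Ω, ∠Z = −∠Y = -84.66°

102.3 Ω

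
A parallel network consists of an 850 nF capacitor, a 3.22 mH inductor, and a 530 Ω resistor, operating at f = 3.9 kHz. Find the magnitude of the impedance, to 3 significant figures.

ω = 2πf = 24500 rad/s
X_L = ωL = 78.9 Ω
X_C = 1/(ωC) = 48.0 Ω
Parallel: admittances add. Y = 1/R + 1/(jωL) + jωC
Y = (0.00189 + j0.00816) S
|Y| = 0.00837 S → |Z| = 1/|Y| = 119 Ω, ∠Z = −∠Y = -77.0°

119 Ω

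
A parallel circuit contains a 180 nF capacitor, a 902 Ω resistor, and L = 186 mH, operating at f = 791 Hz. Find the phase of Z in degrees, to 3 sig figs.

ω = 2πf = 4970 rad/s
X_L = ωL = 924 Ω
X_C = 1/(ωC) = 1120 Ω
Parallel: admittances add. Y = 1/R + 1/(jωL) + jωC
Y = (0.00111 − j0.000187) S
|Y| = 0.00112 S → |Z| = 1/|Y| = 889 Ω, ∠Z = −∠Y = 9.58°

9.58°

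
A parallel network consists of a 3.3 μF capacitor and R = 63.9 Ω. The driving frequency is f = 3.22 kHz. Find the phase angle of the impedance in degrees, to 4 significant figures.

-76.81°

ω = 2πf = 20230 rad/s
X_C = 1/(ωC) = 14.98 Ω
Parallel: admittances add. Y = 1/R + jωC
Y = (0.01565 + j0.06677) S
|Y| = 0.06857 S → |Z| = 1/|Y| = 14.58 Ω, ∠Z = −∠Y = -76.81°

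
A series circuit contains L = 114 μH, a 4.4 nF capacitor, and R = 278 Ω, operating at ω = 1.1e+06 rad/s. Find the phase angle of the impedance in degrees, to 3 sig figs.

-16.3°

X_L = ωL = 125 Ω
X_C = 1/(ωC) = 207 Ω
Net reactance X = X_L − X_C = -81.2 Ω
Z = 278 − j81.2 Ω
|Z| = √(278² + 81.2²) = 290 Ω
∠Z = arctan(-81.2/278) = -16.3°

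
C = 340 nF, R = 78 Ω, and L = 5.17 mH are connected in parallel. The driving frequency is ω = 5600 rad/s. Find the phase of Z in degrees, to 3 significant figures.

68.6°

X_L = ωL = 29.0 Ω
X_C = 1/(ωC) = 525 Ω
Parallel: admittances add. Y = 1/R + 1/(jωL) + jωC
Y = (0.0128 − j0.0326) S
|Y| = 0.0351 S → |Z| = 1/|Y| = 28.5 Ω, ∠Z = −∠Y = 68.6°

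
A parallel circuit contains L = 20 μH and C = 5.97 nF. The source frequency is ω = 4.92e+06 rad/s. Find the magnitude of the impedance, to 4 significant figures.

X_L = ωL = 98.40 Ω
X_C = 1/(ωC) = 34.05 Ω
Parallel: admittances add. Y = 1/(jωL) + jωC
Y = (0 + j0.01921) S
|Y| = 0.01921 S → |Z| = 1/|Y| = 52.06 Ω, ∠Z = −∠Y = -90.00°

52.06 Ω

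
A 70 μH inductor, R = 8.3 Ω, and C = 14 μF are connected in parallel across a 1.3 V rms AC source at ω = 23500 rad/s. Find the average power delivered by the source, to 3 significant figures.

204 mW

X_L = ωL = 1.64 Ω
X_C = 1/(ωC) = 3.04 Ω
Parallel: admittances add. Y = 1/R + 1/(jωL) + jωC
Y = (0.120 − j0.279) S
|Y| = 0.304 S → |Z| = 1/|Y| = 3.29 Ω, ∠Z = −∠Y = 66.6°
I = V/|Z| = 395 mA
P = VI cos φ = 1.3 × 0.395 × cos(66.6°) = 204 mW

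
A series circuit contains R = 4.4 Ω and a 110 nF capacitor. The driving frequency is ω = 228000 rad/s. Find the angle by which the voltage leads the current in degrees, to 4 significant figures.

-83.70°

X_C = 1/(ωC) = 39.87 Ω
Z = 4.400 − j39.87 Ω
|Z| = √(4.400² + 39.87²) = 40.11 Ω
∠Z = arctan(-39.87/4.400) = -83.70°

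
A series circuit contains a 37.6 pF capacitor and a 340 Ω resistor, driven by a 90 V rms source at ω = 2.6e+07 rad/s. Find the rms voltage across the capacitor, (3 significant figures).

X_C = 1/(ωC) = 1020 Ω
Z = 340 − j1020 Ω
|Z| = √(340² + 1020²) = 1080 Ω
I = V/|Z| = 83.5 mA
V_C = I·|Z_C| = 0.0835 × 1020 = 85.4 V

85.4 V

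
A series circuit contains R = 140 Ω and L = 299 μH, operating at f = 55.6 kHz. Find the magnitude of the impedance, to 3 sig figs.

ω = 2πf = 349300 rad/s
X_L = ωL = 104 Ω
Z = 140 + j104 Ω
|Z| = √(140² + 104²) = 175 Ω

175 Ω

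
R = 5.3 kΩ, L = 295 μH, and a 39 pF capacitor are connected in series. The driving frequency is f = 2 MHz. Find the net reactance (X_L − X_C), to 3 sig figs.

1670 Ω

ω = 2πf = 1.257e+07 rad/s
X_L = ωL = 3710 Ω
X_C = 1/(ωC) = 2040 Ω
X = 3710 − 2040 = 1670 Ω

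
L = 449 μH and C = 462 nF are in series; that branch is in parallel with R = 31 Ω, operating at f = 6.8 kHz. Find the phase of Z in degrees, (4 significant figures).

ω = 2πf = 42730 rad/s
X_L = ωL = 19.18 Ω
X_C = 1/(ωC) = 50.66 Ω
Branch 1: Z₁ = R = 31.00 Ω
Branch 2 (series LC): Z₂ = j(X_L − X_C) = −j31.48 Ω
Parallel: Z = Z₁Z₂/(Z₁+Z₂), |Z| = 22.09 Ω, ∠Z = -44.56°

-44.56°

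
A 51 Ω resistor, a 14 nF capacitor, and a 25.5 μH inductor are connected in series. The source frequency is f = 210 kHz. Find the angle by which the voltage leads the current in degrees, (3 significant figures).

-21.9°

ω = 2πf = 1.319e+06 rad/s
X_L = ωL = 33.6 Ω
X_C = 1/(ωC) = 54.1 Ω
Net reactance X = X_L − X_C = -20.5 Ω
Z = 51.0 − j20.5 Ω
|Z| = √(51.0² + 20.5²) = 55.0 Ω
∠Z = arctan(-20.5/51.0) = -21.9°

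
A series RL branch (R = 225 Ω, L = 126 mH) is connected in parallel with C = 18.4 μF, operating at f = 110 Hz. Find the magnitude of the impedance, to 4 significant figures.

84.26 Ω

ω = 2πf = 691.2 rad/s
X_L = ωL = 87.08 Ω
X_C = 1/(ωC) = 78.63 Ω
Branch 1 (R+jX_L): Z₁ = 225.0 + j87.08 Ω, |Z₁| = 241.3 Ω
Branch 2 (−jX_C): Z₂ = −j78.63 Ω
Parallel: Z = Z₁Z₂/(Z₁+Z₂), |Z| = 84.26 Ω, ∠Z = -70.99°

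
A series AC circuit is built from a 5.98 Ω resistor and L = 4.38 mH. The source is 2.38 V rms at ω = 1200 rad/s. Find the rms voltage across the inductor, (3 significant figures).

X_L = ωL = 5.26 Ω
Z = 5.98 + j5.26 Ω
|Z| = √(5.98² + 5.26²) = 7.96 Ω
I = V/|Z| = 299 mA
V_L = I·|Z_L| = 0.299 × 5.26 = 1.57 V

1.57 V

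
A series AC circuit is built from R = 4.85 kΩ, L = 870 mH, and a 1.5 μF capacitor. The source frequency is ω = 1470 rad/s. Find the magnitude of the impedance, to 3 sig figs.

X_L = ωL = 1280 Ω
X_C = 1/(ωC) = 454 Ω
Net reactance X = X_L − X_C = 825 Ω
Z = 4850 + j825 Ω
|Z| = √(4850² + 825²) = 4920 Ω

4920 Ω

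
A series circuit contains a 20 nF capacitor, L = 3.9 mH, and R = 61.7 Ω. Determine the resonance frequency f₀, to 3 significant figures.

18.0 kHz

ω₀ = 1/√(LC) = 1/√(0.0039 × 2e-08) = 113200 rad/s
f₀ = ω₀/(2π) = 18.0 kHz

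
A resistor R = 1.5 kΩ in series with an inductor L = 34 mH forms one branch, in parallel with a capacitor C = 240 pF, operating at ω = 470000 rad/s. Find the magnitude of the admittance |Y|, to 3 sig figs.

51.1 μS

X_L = ωL = 16000 Ω
X_C = 1/(ωC) = 8870 Ω
Branch 1 (R+jX_L): Z₁ = 1500 + j16000 Ω, |Z₁| = 16100 Ω
Branch 2 (−jX_C): Z₂ = −j8870 Ω
Parallel: Z = Z₁Z₂/(Z₁+Z₂), |Z| = 19600 Ω, ∠Z = -83.5°
|Y| = 1/|Z| = 51.1 μS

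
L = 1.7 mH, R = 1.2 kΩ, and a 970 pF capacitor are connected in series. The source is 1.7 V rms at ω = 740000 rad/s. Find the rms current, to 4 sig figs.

1.408 mA

X_L = ωL = 1258 Ω
X_C = 1/(ωC) = 1393 Ω
Net reactance X = X_L − X_C = -135.1 Ω
Z = 1200 − j135.1 Ω
|Z| = √(1200² + 135.1²) = 1208 Ω
I = V/|Z| = 1.7/1208 = 1.408 mA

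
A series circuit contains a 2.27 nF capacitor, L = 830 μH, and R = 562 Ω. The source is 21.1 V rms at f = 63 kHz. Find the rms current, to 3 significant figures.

ω = 2πf = 395800 rad/s
X_L = ωL = 329 Ω
X_C = 1/(ωC) = 1110 Ω
Net reactance X = X_L − X_C = -784 Ω
Z = 562 − j784 Ω
|Z| = √(562² + 784²) = 965 Ω
I = V/|Z| = 21.1/965 = 21.9 mA

21.9 mA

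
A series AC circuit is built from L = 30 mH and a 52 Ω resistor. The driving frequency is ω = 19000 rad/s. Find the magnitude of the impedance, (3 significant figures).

572 Ω

X_L = ωL = 570 Ω
Z = 52.0 + j570 Ω
|Z| = √(52.0² + 570²) = 572 Ω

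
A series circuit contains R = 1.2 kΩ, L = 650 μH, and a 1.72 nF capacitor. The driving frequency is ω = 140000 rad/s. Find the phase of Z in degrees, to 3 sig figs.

X_L = ωL = 91.0 Ω
X_C = 1/(ωC) = 4150 Ω
Net reactance X = X_L − X_C = -4060 Ω
Z = 1200 − j4060 Ω
|Z| = √(1200² + 4060²) = 4240 Ω
∠Z = arctan(-4060/1200) = -73.5°

-73.5°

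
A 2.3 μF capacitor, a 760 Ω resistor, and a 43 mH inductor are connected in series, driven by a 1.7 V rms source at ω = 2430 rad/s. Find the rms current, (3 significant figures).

X_L = ωL = 104 Ω
X_C = 1/(ωC) = 179 Ω
Net reactance X = X_L − X_C = -74.4 Ω
Z = 760 − j74.4 Ω
|Z| = √(760² + 74.4²) = 764 Ω
I = V/|Z| = 1.7/764 = 2.23 mA

2.23 mA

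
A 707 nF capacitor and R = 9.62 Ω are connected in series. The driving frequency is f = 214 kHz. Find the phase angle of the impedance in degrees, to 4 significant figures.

-6.240°

ω = 2πf = 1.345e+06 rad/s
X_C = 1/(ωC) = 1.052 Ω
Z = 9.620 − j1.052 Ω
|Z| = √(9.620² + 1.052²) = 9.677 Ω
∠Z = arctan(-1.052/9.620) = -6.240°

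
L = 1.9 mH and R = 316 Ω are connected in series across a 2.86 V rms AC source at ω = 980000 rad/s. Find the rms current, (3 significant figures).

1.51 mA

X_L = ωL = 1860 Ω
Z = 316 + j1860 Ω
|Z| = √(316² + 1860²) = 1890 Ω
I = V/|Z| = 2.86/1890 = 1.51 mA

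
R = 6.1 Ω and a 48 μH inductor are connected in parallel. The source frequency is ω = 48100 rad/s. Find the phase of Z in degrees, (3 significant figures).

X_L = ωL = 2.31 Ω
Parallel: admittances add. Y = 1/R + 1/(jωL)
Y = (0.164 − j0.433) S
|Y| = 0.463 S → |Z| = 1/|Y| = 2.16 Ω, ∠Z = −∠Y = 69.3°

69.3°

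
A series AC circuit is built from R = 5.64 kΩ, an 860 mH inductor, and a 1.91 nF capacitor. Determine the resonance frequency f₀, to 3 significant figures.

ω₀ = 1/√(LC) = 1/√(0.86 × 1.91e-09) = 24670 rad/s
f₀ = ω₀/(2π) = 3.93 kHz

3.93 kHz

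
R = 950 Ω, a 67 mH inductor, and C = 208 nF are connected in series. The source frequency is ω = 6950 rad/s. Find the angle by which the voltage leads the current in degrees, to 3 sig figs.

X_L = ωL = 466 Ω
X_C = 1/(ωC) = 692 Ω
Net reactance X = X_L − X_C = -226 Ω
Z = 950 − j226 Ω
|Z| = √(950² + 226²) = 977 Ω
∠Z = arctan(-226/950) = -13.4°

-13.4°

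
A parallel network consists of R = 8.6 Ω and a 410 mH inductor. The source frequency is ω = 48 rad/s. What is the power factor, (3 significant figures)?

X_L = ωL = 19.7 Ω
Parallel: admittances add. Y = 1/R + 1/(jωL)
Y = (0.116 − j0.0508) S
|Y| = 0.127 S → |Z| = 1/|Y| = 7.88 Ω, ∠Z = −∠Y = 23.6°
cos φ = cos(23.6°) = 0.916

0.916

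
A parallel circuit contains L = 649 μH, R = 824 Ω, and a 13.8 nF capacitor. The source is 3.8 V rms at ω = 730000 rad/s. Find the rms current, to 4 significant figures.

30.61 mA

X_L = ωL = 473.8 Ω
X_C = 1/(ωC) = 99.27 Ω
Parallel: admittances add. Y = 1/R + 1/(jωL) + jωC
Y = (0.001214 + j0.007963) S
|Y| = 0.008055 S → |Z| = 1/|Y| = 124.1 Ω, ∠Z = −∠Y = -81.33°
I = V/|Z| = 3.8/124.1 = 30.61 mA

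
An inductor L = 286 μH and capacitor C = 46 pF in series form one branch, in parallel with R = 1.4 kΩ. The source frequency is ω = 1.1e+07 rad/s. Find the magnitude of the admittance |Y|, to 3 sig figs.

1.11 mS

X_L = ωL = 3150 Ω
X_C = 1/(ωC) = 1980 Ω
Branch 1: Z₁ = R = 1400 Ω
Branch 2 (series LC): Z₂ = j(X_L − X_C) = j1170 Ω
Parallel: Z = Z₁Z₂/(Z₁+Z₂), |Z| = 898 Ω, ∠Z = 50.1°
|Y| = 1/|Z| = 1.11 mS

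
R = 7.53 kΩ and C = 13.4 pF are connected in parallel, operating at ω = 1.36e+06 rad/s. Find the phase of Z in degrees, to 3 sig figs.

-7.81°

X_C = 1/(ωC) = 54900 Ω
Parallel: admittances add. Y = 1/R + jωC
Y = (0.000133 + j1.82e-05) S
|Y| = 0.000134 S → |Z| = 1/|Y| = 7460 Ω, ∠Z = −∠Y = -7.81°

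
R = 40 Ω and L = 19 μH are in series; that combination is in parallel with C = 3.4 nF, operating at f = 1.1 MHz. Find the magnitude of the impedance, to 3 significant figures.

60.0 Ω

ω = 2πf = 6.912e+06 rad/s
X_L = ωL = 131 Ω
X_C = 1/(ωC) = 42.6 Ω
Branch 1 (R+jX_L): Z₁ = 40.0 + j131 Ω, |Z₁| = 137 Ω
Branch 2 (−jX_C): Z₂ = −j42.6 Ω
Parallel: Z = Z₁Z₂/(Z₁+Z₂), |Z| = 60.0 Ω, ∠Z = -82.7°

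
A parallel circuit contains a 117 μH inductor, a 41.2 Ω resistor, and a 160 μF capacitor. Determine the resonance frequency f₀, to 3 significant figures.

1.16 kHz

ω₀ = 1/√(LC) = 1/√(0.000117 × 0.00016) = 7309 rad/s
f₀ = ω₀/(2π) = 1.16 kHz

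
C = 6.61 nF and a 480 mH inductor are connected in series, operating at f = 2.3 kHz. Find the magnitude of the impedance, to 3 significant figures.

3530 Ω

ω = 2πf = 14450 rad/s
X_L = ωL = 6940 Ω
X_C = 1/(ωC) = 10500 Ω
Net reactance X = X_L − X_C = -3530 Ω
Z = − j3530 Ω
|Z| = √(0² + 3530²) = 3530 Ω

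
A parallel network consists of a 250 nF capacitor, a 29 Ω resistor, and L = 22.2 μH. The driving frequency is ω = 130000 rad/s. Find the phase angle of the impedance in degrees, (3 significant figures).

X_L = ωL = 2.89 Ω
X_C = 1/(ωC) = 30.8 Ω
Parallel: admittances add. Y = 1/R + 1/(jωL) + jωC
Y = (0.0345 − j0.314) S
|Y| = 0.316 S → |Z| = 1/|Y| = 3.17 Ω, ∠Z = −∠Y = 83.7°

83.7°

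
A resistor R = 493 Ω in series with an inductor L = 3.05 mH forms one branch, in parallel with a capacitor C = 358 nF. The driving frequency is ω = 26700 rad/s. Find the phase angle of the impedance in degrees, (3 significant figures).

X_L = ωL = 81.4 Ω
X_C = 1/(ωC) = 105 Ω
Branch 1 (R+jX_L): Z₁ = 493 + j81.4 Ω, |Z₁| = 500 Ω
Branch 2 (−jX_C): Z₂ = −j105 Ω
Parallel: Z = Z₁Z₂/(Z₁+Z₂), |Z| = 106 Ω, ∠Z = -77.9°

-77.9°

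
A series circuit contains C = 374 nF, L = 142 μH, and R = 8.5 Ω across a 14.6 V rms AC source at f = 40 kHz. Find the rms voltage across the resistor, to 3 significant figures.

4.69 V

ω = 2πf = 251300 rad/s
X_L = ωL = 35.7 Ω
X_C = 1/(ωC) = 10.6 Ω
Net reactance X = X_L − X_C = 25.0 Ω
Z = 8.50 + j25.0 Ω
|Z| = √(8.50² + 25.0²) = 26.5 Ω
I = V/|Z| = 552 mA
V_R = I·|Z_R| = 0.552 × 8.50 = 4.69 V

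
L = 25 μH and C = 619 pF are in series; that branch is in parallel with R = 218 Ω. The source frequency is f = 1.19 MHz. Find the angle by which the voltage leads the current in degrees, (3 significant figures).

-82.4°

ω = 2πf = 7.477e+06 rad/s
X_L = ωL = 187 Ω
X_C = 1/(ωC) = 216 Ω
Branch 1: Z₁ = R = 218 Ω
Branch 2 (series LC): Z₂ = j(X_L − X_C) = −j29.1 Ω
Parallel: Z = Z₁Z₂/(Z₁+Z₂), |Z| = 28.9 Ω, ∠Z = -82.4°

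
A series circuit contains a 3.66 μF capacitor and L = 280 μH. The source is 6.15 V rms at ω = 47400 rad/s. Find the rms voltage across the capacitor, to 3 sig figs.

X_L = ωL = 13.3 Ω
X_C = 1/(ωC) = 5.76 Ω
Net reactance X = X_L − X_C = 7.51 Ω
Z = j7.51 Ω
|Z| = √(0² + 7.51²) = 7.51 Ω
I = V/|Z| = 819 mA
V_C = I·|Z_C| = 0.819 × 5.76 = 4.72 V

4.72 V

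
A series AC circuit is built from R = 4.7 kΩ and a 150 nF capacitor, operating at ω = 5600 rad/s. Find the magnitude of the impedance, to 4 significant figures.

4848 Ω

X_C = 1/(ωC) = 1190 Ω
Z = 4700 − j1190 Ω
|Z| = √(4700² + 1190²) = 4848 Ω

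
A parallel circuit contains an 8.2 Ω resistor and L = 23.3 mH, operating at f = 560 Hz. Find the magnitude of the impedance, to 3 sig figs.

ω = 2πf = 3519 rad/s
X_L = ωL = 82.0 Ω
Parallel: admittances add. Y = 1/R + 1/(jωL)
Y = (0.122 − j0.0122) S
|Y| = 0.123 S → |Z| = 1/|Y| = 8.16 Ω, ∠Z = −∠Y = 5.71°

8.16 Ω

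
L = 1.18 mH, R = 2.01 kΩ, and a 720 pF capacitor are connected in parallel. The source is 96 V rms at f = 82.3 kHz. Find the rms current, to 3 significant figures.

131 mA

ω = 2πf = 517100 rad/s
X_L = ωL = 610 Ω
X_C = 1/(ωC) = 2690 Ω
Parallel: admittances add. Y = 1/R + 1/(jωL) + jωC
Y = (0.000498 − j0.00127) S
|Y| = 0.00136 S → |Z| = 1/|Y| = 735 Ω, ∠Z = −∠Y = 68.6°
I = V/|Z| = 96/735 = 131 mA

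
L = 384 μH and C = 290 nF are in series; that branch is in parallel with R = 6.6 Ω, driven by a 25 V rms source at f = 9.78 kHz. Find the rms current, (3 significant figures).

ω = 2πf = 61450 rad/s
X_L = ωL = 23.6 Ω
X_C = 1/(ωC) = 56.1 Ω
Branch 1: Z₁ = R = 6.60 Ω
Branch 2 (series LC): Z₂ = j(X_L − X_C) = −j32.5 Ω
Parallel: Z = Z₁Z₂/(Z₁+Z₂), |Z| = 6.47 Ω, ∠Z = -11.5°
I = V/|Z| = 25/6.47 = 3.87 A

3.87 A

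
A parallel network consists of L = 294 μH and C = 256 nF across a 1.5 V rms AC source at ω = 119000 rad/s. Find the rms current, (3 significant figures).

X_L = ωL = 35.0 Ω
X_C = 1/(ωC) = 32.8 Ω
Parallel: admittances add. Y = 1/(jωL) + jωC
Y = (0 + j0.00188) S
|Y| = 0.00188 S → |Z| = 1/|Y| = 532 Ω, ∠Z = −∠Y = -90.0°
I = V/|Z| = 1.5/532 = 2.82 mA

2.82 mA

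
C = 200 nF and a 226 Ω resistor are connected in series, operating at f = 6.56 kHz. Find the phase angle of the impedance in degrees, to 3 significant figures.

-28.2°

ω = 2πf = 41220 rad/s
X_C = 1/(ωC) = 121 Ω
Z = 226 − j121 Ω
|Z| = √(226² + 121²) = 256 Ω
∠Z = arctan(-121/226) = -28.2°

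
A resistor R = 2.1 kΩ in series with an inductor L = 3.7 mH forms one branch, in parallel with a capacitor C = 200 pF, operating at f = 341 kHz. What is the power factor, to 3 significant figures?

ω = 2πf = 2.143e+06 rad/s
X_L = ωL = 7930 Ω
X_C = 1/(ωC) = 2330 Ω
Branch 1 (R+jX_L): Z₁ = 2100 + j7930 Ω, |Z₁| = 8200 Ω
Branch 2 (−jX_C): Z₂ = −j2330 Ω
Parallel: Z = Z₁Z₂/(Z₁+Z₂), |Z| = 3200 Ω, ∠Z = -84.3°
cos φ = cos(-84.3°) = 0.100

0.100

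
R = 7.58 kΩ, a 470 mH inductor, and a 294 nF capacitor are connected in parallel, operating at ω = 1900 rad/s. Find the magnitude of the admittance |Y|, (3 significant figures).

X_L = ωL = 893 Ω
X_C = 1/(ωC) = 1790 Ω
Parallel: admittances add. Y = 1/R + 1/(jωL) + jωC
Y = (0.000132 − j0.000561) S
|Y| = 0.000577 S → |Z| = 1/|Y| = 1730 Ω, ∠Z = −∠Y = 76.8°

577 μS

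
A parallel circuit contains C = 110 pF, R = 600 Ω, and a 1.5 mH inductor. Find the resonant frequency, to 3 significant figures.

392 kHz

ω₀ = 1/√(LC) = 1/√(0.0015 × 1.1e-10) = 2.462e+06 rad/s
f₀ = ω₀/(2π) = 392 kHz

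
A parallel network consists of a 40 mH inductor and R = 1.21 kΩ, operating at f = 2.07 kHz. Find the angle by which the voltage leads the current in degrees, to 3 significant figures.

66.7°

ω = 2πf = 13010 rad/s
X_L = ωL = 520 Ω
Parallel: admittances add. Y = 1/R + 1/(jωL)
Y = (0.000826 − j0.00192) S
|Y| = 0.00209 S → |Z| = 1/|Y| = 478 Ω, ∠Z = −∠Y = 66.7°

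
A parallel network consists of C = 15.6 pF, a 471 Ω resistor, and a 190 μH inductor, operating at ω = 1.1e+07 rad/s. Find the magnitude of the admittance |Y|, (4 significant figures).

2.145 mS

X_L = ωL = 2090 Ω
X_C = 1/(ωC) = 5828 Ω
Parallel: admittances add. Y = 1/R + 1/(jωL) + jωC
Y = (0.002123 − j0.0003069) S
|Y| = 0.002145 S → |Z| = 1/|Y| = 466.2 Ω, ∠Z = −∠Y = 8.224°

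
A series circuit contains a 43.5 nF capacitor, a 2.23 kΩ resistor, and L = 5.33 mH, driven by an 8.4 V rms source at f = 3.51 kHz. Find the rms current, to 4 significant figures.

ω = 2πf = 22050 rad/s
X_L = ωL = 117.5 Ω
X_C = 1/(ωC) = 1042 Ω
Net reactance X = X_L − X_C = -924.8 Ω
Z = 2230 − j924.8 Ω
|Z| = √(2230² + 924.8²) = 2414 Ω
I = V/|Z| = 8.4/2414 = 3.479 mA

3.479 mA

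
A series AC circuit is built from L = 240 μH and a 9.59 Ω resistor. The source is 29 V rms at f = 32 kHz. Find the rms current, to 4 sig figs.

589.4 mA

ω = 2πf = 201100 rad/s
X_L = ωL = 48.25 Ω
Z = 9.590 + j48.25 Ω
|Z| = √(9.590² + 48.25²) = 49.20 Ω
I = V/|Z| = 29/49.20 = 589.4 mA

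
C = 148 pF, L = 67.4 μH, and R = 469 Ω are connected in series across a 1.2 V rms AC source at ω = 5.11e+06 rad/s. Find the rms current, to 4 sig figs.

1.106 mA

X_L = ωL = 344.4 Ω
X_C = 1/(ωC) = 1322 Ω
Net reactance X = X_L − X_C = -977.8 Ω
Z = 469.0 − j977.8 Ω
|Z| = √(469.0² + 977.8²) = 1085 Ω
I = V/|Z| = 1.2/1085 = 1.106 mA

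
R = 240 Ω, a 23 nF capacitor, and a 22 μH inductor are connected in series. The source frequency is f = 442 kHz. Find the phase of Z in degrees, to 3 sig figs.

ω = 2πf = 2.777e+06 rad/s
X_L = ωL = 61.1 Ω
X_C = 1/(ωC) = 15.7 Ω
Net reactance X = X_L − X_C = 45.4 Ω
Z = 240 + j45.4 Ω
|Z| = √(240² + 45.4²) = 244 Ω
∠Z = arctan(45.4/240) = 10.7°

10.7°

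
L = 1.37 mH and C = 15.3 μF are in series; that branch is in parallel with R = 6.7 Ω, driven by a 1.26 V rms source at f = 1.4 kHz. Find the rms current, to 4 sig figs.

ω = 2πf = 8796 rad/s
X_L = ωL = 12.05 Ω
X_C = 1/(ωC) = 7.430 Ω
Branch 1: Z₁ = R = 6.700 Ω
Branch 2 (series LC): Z₂ = j(X_L − X_C) = j4.621 Ω
Parallel: Z = Z₁Z₂/(Z₁+Z₂), |Z| = 3.804 Ω, ∠Z = 55.41°
I = V/|Z| = 1.26/3.804 = 331.2 mA

331.2 mA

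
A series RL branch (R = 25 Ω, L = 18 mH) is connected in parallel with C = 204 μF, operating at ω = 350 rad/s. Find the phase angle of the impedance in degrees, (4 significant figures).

X_L = ωL = 6.300 Ω
X_C = 1/(ωC) = 14.01 Ω
Branch 1 (R+jX_L): Z₁ = 25.00 + j6.300 Ω, |Z₁| = 25.78 Ω
Branch 2 (−jX_C): Z₂ = −j14.01 Ω
Parallel: Z = Z₁Z₂/(Z₁+Z₂), |Z| = 13.80 Ω, ∠Z = -58.73°

-58.73°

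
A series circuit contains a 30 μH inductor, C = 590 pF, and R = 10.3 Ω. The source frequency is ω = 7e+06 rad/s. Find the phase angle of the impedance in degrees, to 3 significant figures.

-72.2°

X_L = ωL = 210 Ω
X_C = 1/(ωC) = 242 Ω
Net reactance X = X_L − X_C = -32.1 Ω
Z = 10.3 − j32.1 Ω
|Z| = √(10.3² + 32.1²) = 33.7 Ω
∠Z = arctan(-32.1/10.3) = -72.2°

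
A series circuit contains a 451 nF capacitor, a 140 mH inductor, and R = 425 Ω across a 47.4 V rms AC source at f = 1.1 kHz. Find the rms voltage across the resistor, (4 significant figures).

ω = 2πf = 6912 rad/s
X_L = ωL = 967.6 Ω
X_C = 1/(ωC) = 320.8 Ω
Net reactance X = X_L − X_C = 646.8 Ω
Z = 425.0 + j646.8 Ω
|Z| = √(425.0² + 646.8²) = 773.9 Ω
I = V/|Z| = 61.25 mA
V_R = I·|Z_R| = 0.06125 × 425.0 = 26.03 V

26.03 V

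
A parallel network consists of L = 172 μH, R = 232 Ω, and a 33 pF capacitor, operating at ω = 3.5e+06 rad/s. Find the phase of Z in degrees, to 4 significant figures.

19.73°

X_L = ωL = 602.0 Ω
X_C = 1/(ωC) = 8658 Ω
Parallel: admittances add. Y = 1/R + 1/(jωL) + jωC
Y = (0.004310 − j0.001546) S
|Y| = 0.004579 S → |Z| = 1/|Y| = 218.4 Ω, ∠Z = −∠Y = 19.73°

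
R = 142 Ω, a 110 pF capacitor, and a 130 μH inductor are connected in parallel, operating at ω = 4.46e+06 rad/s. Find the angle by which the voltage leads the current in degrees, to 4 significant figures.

X_L = ωL = 579.8 Ω
X_C = 1/(ωC) = 2038 Ω
Parallel: admittances add. Y = 1/R + 1/(jωL) + jωC
Y = (0.007042 − j0.001234) S
|Y| = 0.007150 S → |Z| = 1/|Y| = 139.9 Ω, ∠Z = −∠Y = 9.940°

9.940°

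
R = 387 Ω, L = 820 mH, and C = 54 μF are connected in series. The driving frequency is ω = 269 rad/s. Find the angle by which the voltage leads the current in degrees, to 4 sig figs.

X_L = ωL = 220.6 Ω
X_C = 1/(ωC) = 68.84 Ω
Net reactance X = X_L − X_C = 151.7 Ω
Z = 387.0 + j151.7 Ω
|Z| = √(387.0² + 151.7²) = 415.7 Ω
∠Z = arctan(151.7/387.0) = 21.41°

21.41°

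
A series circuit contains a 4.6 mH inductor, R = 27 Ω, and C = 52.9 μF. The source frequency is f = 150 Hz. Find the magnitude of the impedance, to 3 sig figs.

31.2 Ω

ω = 2πf = 942.5 rad/s
X_L = ωL = 4.34 Ω
X_C = 1/(ωC) = 20.1 Ω
Net reactance X = X_L − X_C = -15.7 Ω
Z = 27.0 − j15.7 Ω
|Z| = √(27.0² + 15.7²) = 31.2 Ω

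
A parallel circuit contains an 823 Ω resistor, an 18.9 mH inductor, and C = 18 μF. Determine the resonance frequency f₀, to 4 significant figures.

272.9 Hz

ω₀ = 1/√(LC) = 1/√(0.0189 × 1.8e-05) = 1714 rad/s
f₀ = ω₀/(2π) = 272.9 Hz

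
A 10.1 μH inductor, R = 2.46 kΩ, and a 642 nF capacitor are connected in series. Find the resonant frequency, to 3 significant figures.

62.5 kHz

ω₀ = 1/√(LC) = 1/√(1.01e-05 × 6.42e-07) = 392700 rad/s
f₀ = ω₀/(2π) = 62.5 kHz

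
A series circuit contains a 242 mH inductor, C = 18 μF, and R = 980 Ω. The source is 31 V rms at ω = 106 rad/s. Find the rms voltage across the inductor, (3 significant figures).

X_L = ωL = 25.7 Ω
X_C = 1/(ωC) = 524 Ω
Net reactance X = X_L − X_C = -498 Ω
Z = 980 − j498 Ω
|Z| = √(980² + 498²) = 1100 Ω
I = V/|Z| = 28.2 mA
V_L = I·|Z_L| = 0.0282 × 25.7 = 0.723 V

0.723 V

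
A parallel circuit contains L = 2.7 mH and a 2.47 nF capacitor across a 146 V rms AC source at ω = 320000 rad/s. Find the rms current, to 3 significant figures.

X_L = ωL = 864 Ω
X_C = 1/(ωC) = 1270 Ω
Parallel: admittances add. Y = 1/(jωL) + jωC
Y = (0 − j0.000367) S
|Y| = 0.000367 S → |Z| = 1/|Y| = 2720 Ω, ∠Z = −∠Y = 90.0°
I = V/|Z| = 146/2720 = 53.6 mA

53.6 mA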